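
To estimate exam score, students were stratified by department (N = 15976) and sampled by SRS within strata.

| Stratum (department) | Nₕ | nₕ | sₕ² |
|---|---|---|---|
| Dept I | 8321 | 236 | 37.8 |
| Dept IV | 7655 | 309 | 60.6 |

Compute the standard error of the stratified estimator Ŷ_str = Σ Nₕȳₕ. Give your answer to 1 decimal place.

4669.5

Var(Ŷ_str) = Σₕ Nₕ²(1 − fₕ)sₕ²/nₕ.
Dept I: 8321²·(1 − 236/8321)·37.8/236 = 1.0775448 × 10^7.
Dept IV: 7655²·(1 − 309/7655)·60.6/309 = 1.1028343 × 10^7.
Sum = 2.1803791 × 10^7.
SE = √(2.1803791 × 10^7) = 4669.5.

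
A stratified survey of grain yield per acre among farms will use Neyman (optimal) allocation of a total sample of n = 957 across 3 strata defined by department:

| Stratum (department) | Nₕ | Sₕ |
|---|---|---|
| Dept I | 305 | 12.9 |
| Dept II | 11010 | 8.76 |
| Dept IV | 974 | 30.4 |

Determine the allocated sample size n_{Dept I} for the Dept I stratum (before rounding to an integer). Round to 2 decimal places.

28.97

Neyman allocation: nₕ = n·NₕSₕ / Σⱼ NⱼSⱼ.
Σ NⱼSⱼ = 305·12.9 + 11010·8.76 + 974·30.4 = 129991.7.
n_{Dept I} = 957·305·12.9 / 129991.7 = 28.97.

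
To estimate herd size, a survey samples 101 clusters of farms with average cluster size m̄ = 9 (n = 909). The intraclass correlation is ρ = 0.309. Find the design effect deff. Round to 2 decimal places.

deff = 1 + (9 − 1)·0.309 = 1 + 2.472 = 3.472.

3.47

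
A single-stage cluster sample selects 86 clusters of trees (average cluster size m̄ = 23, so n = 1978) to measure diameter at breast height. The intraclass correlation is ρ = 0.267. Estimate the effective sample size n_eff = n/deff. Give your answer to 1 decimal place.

287.8

deff = 1 + (23 − 1)·0.267 = 1 + 5.874 = 6.874.
n_eff = 1978 / 6.874 = 287.8.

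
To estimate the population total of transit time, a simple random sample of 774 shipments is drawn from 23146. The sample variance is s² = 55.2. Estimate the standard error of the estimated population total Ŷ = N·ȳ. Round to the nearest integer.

6077

Var(Ŷ) = N²·Var(ȳ) = N²·(1 − n/N)·s²/n.
f = 774/23146 = 0.03343990; Var(ȳ) = 0.96656010·55.2/774 = 0.068932968.
Var(Ŷ) = 23146² · 0.068932968 = 3.6929963 × 10^7.
SE(Ŷ) = √(3.6929963 × 10^7) = 6077.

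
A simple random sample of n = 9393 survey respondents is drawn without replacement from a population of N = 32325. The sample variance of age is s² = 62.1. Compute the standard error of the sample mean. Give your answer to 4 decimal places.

Under SRS without replacement, Var(ȳ) = (1 − f)·s²/n with f = n/N = 9393/32325 = 0.29058005.
Var(ȳ) = (1 − 0.29058005)·62.1/9393 = 0.70941995·0.0066113063 = 0.0046901926.
SE(ȳ) = √(0.0046901926) = 0.0685.

0.0685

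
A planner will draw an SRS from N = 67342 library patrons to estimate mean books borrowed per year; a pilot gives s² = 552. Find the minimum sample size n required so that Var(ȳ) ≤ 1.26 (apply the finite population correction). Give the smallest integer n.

Without fpc, n₀ = s²/D = 552/1.26 = 438.0952.
With fpc, (1 − n/N)·s²/n ≤ D requires n ≥ n₀/(1 + n₀/N) = 438.0952/(1 + 438.0952/67342) = 435.2636.
Rounding up, n = 436.

436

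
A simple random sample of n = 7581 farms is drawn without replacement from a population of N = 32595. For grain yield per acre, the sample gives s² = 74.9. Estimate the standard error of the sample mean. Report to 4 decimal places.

Under SRS without replacement, Var(ȳ) = (1 − f)·s²/n with f = n/N = 7581/32595 = 0.23258168.
Var(ȳ) = (1 − 0.23258168)·74.9/7581 = 0.76741832·0.0098799631 = 0.0075820646.
SE(ȳ) = √(0.0075820646) = 0.0871.

0.0871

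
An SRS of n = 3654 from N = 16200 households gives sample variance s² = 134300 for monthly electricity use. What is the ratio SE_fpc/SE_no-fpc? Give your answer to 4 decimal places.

f = n/N = 3654/16200 = 0.22555556.
SE_no-fpc = √(s²/n) = 6.0625277; SE_fpc = √((1−f)s²/n) = 5.3351775.
Ratio = √(1−f) = 0.88002525.

0.8800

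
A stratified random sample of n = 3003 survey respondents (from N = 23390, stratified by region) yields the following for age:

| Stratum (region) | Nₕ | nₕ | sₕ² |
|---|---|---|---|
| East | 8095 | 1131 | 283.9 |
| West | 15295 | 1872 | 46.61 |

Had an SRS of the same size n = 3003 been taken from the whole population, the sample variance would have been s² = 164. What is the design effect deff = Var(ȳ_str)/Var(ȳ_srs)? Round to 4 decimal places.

0.7397

Var(ȳ_str) = Σ Wₕ²(1−fₕ)sₕ²/nₕ with Wₕ = Nₕ/23390:
  East: (8095/23390)²·(1−1131/8095)·283.9/1131 = 0.025865326
  West: (15295/23390)²·(1−1872/15295)·46.61/1872 = 0.0093435494
  → Var(ȳ_str) = 0.035208875.
Var(ȳ_srs) = (1 − 3003/23390)·164/3003 = 0.047600511.
deff = 0.035208875 / 0.047600511 = 0.7397.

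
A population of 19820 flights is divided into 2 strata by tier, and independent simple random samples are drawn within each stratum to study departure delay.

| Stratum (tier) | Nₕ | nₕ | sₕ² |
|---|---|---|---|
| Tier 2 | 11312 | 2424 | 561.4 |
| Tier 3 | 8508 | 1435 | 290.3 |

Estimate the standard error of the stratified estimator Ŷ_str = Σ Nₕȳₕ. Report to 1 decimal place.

5954.8

Var(Ŷ_str) = Σₕ Nₕ²(1 − fₕ)sₕ²/nₕ.
Tier 2: 11312²·(1 − 2424/11312)·561.4/2424 = 2.3285375 × 10^7.
Tier 3: 8508²·(1 − 1435/8508)·290.3/1435 = 1.2173803 × 10^7.
Sum = 3.5459178 × 10^7.
SE = √(3.5459178 × 10^7) = 5954.8.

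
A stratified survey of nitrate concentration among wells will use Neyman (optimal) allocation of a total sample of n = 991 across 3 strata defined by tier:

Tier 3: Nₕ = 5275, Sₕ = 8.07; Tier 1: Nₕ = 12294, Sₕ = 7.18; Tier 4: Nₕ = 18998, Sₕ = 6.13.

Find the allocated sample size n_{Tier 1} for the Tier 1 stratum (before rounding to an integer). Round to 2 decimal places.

Neyman allocation: nₕ = n·NₕSₕ / Σⱼ NⱼSⱼ.
Σ NⱼSⱼ = 5275·8.07 + 12294·7.18 + 18998·6.13 = 247297.91.
n_{Tier 1} = 991·12294·7.18 / 247297.91 = 353.73.

353.73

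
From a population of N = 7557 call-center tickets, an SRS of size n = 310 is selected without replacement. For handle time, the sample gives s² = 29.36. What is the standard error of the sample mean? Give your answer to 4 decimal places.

Under SRS without replacement, Var(ȳ) = (1 − f)·s²/n with f = n/N = 310/7557 = 0.04102157.
Var(ȳ) = (1 − 0.04102157)·29.36/310 = 0.95897843·0.094709677 = 0.090824538.
SE(ȳ) = √(0.090824538) = 0.3014.

0.3014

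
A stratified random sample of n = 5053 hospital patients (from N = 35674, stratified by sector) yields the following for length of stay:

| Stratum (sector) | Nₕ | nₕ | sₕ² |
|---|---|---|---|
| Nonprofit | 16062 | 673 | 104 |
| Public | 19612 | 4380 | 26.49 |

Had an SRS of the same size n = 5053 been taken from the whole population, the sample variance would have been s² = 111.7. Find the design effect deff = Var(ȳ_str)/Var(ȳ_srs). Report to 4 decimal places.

Var(ȳ_str) = Σ Wₕ²(1−fₕ)sₕ²/nₕ with Wₕ = Nₕ/35674:
  Nonprofit: (16062/35674)²·(1−673/16062)·104/673 = 0.030014055
  Public: (19612/35674)²·(1−4380/19612)·26.49/4380 = 0.0014196558
  → Var(ȳ_str) = 0.031433711.
Var(ȳ_srs) = (1 − 5053/35674)·111.7/5053 = 0.018974548.
deff = 0.031433711 / 0.018974548 = 1.6566.

1.6566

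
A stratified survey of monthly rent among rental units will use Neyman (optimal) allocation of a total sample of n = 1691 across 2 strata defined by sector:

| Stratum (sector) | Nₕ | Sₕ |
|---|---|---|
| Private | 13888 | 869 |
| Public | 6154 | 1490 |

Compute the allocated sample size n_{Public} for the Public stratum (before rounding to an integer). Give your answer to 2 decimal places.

Neyman allocation: nₕ = n·NₕSₕ / Σⱼ NⱼSⱼ.
Σ NⱼSⱼ = 13888·869 + 6154·1490 = 2.1238132 × 10^7.
n_{Public} = 1691·6154·1490 / (2.1238132 × 10^7) = 730.08.

730.08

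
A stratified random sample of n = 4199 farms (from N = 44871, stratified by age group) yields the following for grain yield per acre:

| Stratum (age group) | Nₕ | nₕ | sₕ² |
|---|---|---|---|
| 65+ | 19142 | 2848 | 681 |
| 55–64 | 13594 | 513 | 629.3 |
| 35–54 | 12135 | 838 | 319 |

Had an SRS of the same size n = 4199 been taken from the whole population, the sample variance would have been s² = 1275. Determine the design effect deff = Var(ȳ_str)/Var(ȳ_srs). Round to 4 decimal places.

0.6224

Var(ȳ_str) = Σ Wₕ²(1−fₕ)sₕ²/nₕ with Wₕ = Nₕ/44871:
  65+: (19142/44871)²·(1−2848/19142)·681/2848 = 0.037041678
  55–64: (13594/44871)²·(1−513/13594)·629.3/513 = 0.10834206
  35–54: (12135/44871)²·(1−838/12135)·319/838 = 0.02591899
  → Var(ȳ_str) = 0.17130273.
Var(ȳ_srs) = (1 − 4199/44871)·1275/4199 = 0.27522894.
deff = 0.17130273 / 0.27522894 = 0.6224.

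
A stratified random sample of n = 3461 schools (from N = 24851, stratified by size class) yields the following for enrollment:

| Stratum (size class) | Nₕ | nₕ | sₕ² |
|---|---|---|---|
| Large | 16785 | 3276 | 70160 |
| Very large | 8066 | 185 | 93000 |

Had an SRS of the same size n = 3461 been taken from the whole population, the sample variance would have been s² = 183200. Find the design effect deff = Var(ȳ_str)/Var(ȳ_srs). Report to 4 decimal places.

1.3083

Var(ȳ_str) = Σ Wₕ²(1−fₕ)sₕ²/nₕ with Wₕ = Nₕ/24851:
  Large: (16785/24851)²·(1−3276/16785)·70160/3276 = 7.8632575
  Very large: (8066/24851)²·(1−185/8066)·93000/185 = 51.744361
  → Var(ȳ_str) = 59.607619.
Var(ȳ_srs) = (1 − 3461/24851)·183200/3461 = 45.560742.
deff = 59.607619 / 45.560742 = 1.3083.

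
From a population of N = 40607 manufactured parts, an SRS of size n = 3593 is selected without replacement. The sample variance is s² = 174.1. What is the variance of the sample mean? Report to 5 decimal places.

Under SRS without replacement, Var(ȳ) = (1 − f)·s²/n with f = n/N = 3593/40607 = 0.08848228.
Var(ȳ) = (1 − 0.08848228)·174.1/3593 = 0.91151772·0.04845533 = 0.044167892.

0.04417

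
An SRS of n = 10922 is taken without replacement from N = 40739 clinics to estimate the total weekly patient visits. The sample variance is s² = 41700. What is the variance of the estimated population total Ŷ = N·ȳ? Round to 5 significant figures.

Var(Ŷ) = N²·Var(ȳ) = N²·(1 − n/N)·s²/n.
f = 10922/40739 = 0.26809691; Var(ȳ) = 0.73190309·41700/10922 = 2.7943929.
Var(Ŷ) = 40739² · 2.7943929 = 4.6377592 × 10^9.

4.6378 × 10^9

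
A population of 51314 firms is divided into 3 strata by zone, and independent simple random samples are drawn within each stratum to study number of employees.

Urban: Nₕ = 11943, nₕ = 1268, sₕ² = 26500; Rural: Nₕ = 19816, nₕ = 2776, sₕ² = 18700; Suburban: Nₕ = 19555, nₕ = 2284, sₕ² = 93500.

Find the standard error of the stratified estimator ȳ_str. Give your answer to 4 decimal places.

Var(ȳ_str) = Σₕ Wₕ²(1 − fₕ)sₕ²/nₕ with Wₕ = Nₕ/N, N = 51314.
Urban: Wₕ = 0.23274350; term = 0.23274350²·(1 − 0.10617098)·26500/1268 = 1.0118967.
Rural: Wₕ = 0.38617142; term = 0.38617142²·(1 − 0.14008882)·18700/2776 = 0.86384533.
Suburban: Wₕ = 0.38108508; term = 0.38108508²·(1 − 0.11679877)·93500/2284 = 5.2507226.
Sum = 7.1264646.
SE = √(7.1264646) = 2.6695.

2.6695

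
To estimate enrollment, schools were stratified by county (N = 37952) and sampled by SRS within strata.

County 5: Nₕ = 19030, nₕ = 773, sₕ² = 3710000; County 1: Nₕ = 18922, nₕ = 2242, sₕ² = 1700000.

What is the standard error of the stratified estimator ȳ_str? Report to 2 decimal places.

Var(ȳ_str) = Σₕ Wₕ²(1 − fₕ)sₕ²/nₕ with Wₕ = Nₕ/N, N = 37952.
County 5: Wₕ = 0.50142285; term = 0.50142285²·(1 − 0.04062007)·3710000/773 = 1157.6927.
County 1: Wₕ = 0.49857715; term = 0.49857715²·(1 − 0.11848642)·1700000/2242 = 166.15257.
Sum = 1323.8453.
SE = √(1323.8453) = 36.38.

36.38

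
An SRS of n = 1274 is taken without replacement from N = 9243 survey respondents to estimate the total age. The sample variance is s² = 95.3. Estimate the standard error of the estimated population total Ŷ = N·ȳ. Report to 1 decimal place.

Var(Ŷ) = N²·Var(ȳ) = N²·(1 − n/N)·s²/n.
f = 1274/9243 = 0.13783404; Var(ȳ) = 0.86216596·95.3/1274 = 0.064493262.
Var(Ŷ) = 9243² · 0.064493262 = 5.509856 × 10^6.
SE(Ŷ) = √(5.509856 × 10^6) = 2347.3.

2347.3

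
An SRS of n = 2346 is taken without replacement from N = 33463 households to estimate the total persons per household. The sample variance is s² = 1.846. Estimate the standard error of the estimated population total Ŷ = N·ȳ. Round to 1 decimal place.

Var(Ŷ) = N²·Var(ȳ) = N²·(1 − n/N)·s²/n.
f = 2346/33463 = 0.07010728; Var(ȳ) = 0.92989272·1.846/2346 = 7.3170586 × 10^-4.
Var(Ŷ) = 33463² · (7.3170586 × 10^-4) = 819344.
SE(Ŷ) = √(819344) = 905.2.

905.2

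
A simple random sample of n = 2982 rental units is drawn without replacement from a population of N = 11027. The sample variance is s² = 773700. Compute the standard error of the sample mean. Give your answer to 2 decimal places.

Under SRS without replacement, Var(ȳ) = (1 − f)·s²/n with f = n/N = 2982/11027 = 0.27042713.
Var(ȳ) = (1 − 0.27042713)·773700/2982 = 0.72957287·259.45674 = 189.2926.
SE(ȳ) = √(189.2926) = 13.76.

13.76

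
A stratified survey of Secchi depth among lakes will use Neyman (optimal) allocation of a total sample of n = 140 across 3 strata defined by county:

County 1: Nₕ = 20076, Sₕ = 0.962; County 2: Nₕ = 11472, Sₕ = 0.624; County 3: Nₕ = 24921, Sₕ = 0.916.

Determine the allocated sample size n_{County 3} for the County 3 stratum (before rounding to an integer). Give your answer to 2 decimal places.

64.83

Neyman allocation: nₕ = n·NₕSₕ / Σⱼ NⱼSⱼ.
Σ NⱼSⱼ = 20076·0.962 + 11472·0.624 + 24921·0.916 = 49299.276.
n_{County 3} = 140·24921·0.916 / 49299.276 = 64.83.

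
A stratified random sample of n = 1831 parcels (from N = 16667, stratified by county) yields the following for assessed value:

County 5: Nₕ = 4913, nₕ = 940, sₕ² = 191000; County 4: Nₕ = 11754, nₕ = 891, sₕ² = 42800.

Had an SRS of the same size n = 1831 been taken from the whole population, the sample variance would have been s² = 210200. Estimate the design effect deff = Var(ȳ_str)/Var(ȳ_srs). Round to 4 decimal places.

0.3558

Var(ȳ_str) = Σ Wₕ²(1−fₕ)sₕ²/nₕ with Wₕ = Nₕ/16667:
  County 5: (4913/16667)²·(1−940/4913)·191000/940 = 14.277625
  County 4: (11754/16667)²·(1−891/11754)·42800/891 = 22.079369
  → Var(ȳ_str) = 36.356994.
Var(ȳ_srs) = (1 − 1831/16667)·210200/1831 = 102.18891.
deff = 36.356994 / 102.18891 = 0.3558.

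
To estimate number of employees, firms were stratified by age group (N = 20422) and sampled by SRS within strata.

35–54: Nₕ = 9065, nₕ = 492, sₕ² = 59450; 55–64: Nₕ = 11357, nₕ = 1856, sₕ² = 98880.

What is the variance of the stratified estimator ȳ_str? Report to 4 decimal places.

Var(ȳ_str) = Σₕ Wₕ²(1 − fₕ)sₕ²/nₕ with Wₕ = Nₕ/N, N = 20422.
35–54: Wₕ = 0.44388405; term = 0.44388405²·(1 − 0.05427468)·59450/492 = 22.51598.
55–64: Wₕ = 0.55611595; term = 0.55611595²·(1 − 0.16342344)·98880/1856 = 13.783734.
Sum = 36.299714.

36.2997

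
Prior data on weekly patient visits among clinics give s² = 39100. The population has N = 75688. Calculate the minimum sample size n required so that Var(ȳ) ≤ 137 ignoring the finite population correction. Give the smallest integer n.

286

Without fpc, n₀ = s²/D = 39100/137 = 285.4015.
Rounding up, n = 286.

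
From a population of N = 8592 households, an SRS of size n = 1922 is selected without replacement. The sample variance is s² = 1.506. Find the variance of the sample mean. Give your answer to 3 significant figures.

Under SRS without replacement, Var(ȳ) = (1 − f)·s²/n with f = n/N = 1922/8592 = 0.22369646.
Var(ȳ) = (1 − 0.22369646)·1.506/1922 = 0.77630354·7.8355879 × 10^-4 = 6.0827946 × 10^-4.

6.08 × 10^-4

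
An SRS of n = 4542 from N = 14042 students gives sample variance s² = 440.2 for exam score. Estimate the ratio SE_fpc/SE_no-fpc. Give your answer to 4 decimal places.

0.8225

f = n/N = 4542/14042 = 0.32345820.
SE_no-fpc = √(s²/n) = 0.31131601; SE_fpc = √((1−f)s²/n) = 0.25606415.
Ratio = √(1−f) = 0.82252161.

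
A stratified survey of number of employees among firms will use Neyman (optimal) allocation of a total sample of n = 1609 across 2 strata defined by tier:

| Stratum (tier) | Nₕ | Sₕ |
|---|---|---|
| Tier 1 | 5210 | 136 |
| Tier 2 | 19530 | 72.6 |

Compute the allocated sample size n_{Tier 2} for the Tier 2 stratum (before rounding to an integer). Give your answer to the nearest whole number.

1073

Neyman allocation: nₕ = n·NₕSₕ / Σⱼ NⱼSⱼ.
Σ NⱼSⱼ = 5210·136 + 19530·72.6 = 2.126438 × 10^6.
n_{Tier 2} = 1609·19530·72.6 / (2.126438 × 10^6) = 1073.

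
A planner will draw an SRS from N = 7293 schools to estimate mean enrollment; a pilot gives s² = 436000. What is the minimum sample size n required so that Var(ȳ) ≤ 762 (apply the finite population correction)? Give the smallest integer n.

Without fpc, n₀ = s²/D = 436000/762 = 572.1785.
With fpc, (1 − n/N)·s²/n ≤ D requires n ≥ n₀/(1 + n₀/N) = 572.1785/(1 + 572.1785/7293) = 530.5535.
Rounding up, n = 531.

531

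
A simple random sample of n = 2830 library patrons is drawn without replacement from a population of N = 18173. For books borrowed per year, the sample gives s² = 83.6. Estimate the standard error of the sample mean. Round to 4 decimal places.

0.1579

Under SRS without replacement, Var(ȳ) = (1 − f)·s²/n with f = n/N = 2830/18173 = 0.15572553.
Var(ȳ) = (1 − 0.15572553)·83.6/2830 = 0.84427447·0.029540636 = 0.024940405.
SE(ȳ) = √(0.024940405) = 0.1579.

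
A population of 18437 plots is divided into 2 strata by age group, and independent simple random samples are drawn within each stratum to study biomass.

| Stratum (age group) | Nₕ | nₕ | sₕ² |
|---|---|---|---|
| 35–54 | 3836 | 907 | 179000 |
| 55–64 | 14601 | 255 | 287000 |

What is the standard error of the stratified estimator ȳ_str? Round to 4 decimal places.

26.4588

Var(ȳ_str) = Σₕ Wₕ²(1 − fₕ)sₕ²/nₕ with Wₕ = Nₕ/N, N = 18437.
35–54: Wₕ = 0.20805988; term = 0.20805988²·(1 − 0.23644421)·179000/907 = 6.5232377.
55–64: Wₕ = 0.79194012; term = 0.79194012²·(1 − 0.01746456)·287000/255 = 693.54498.
Sum = 700.06822.
SE = √(700.06822) = 26.4588.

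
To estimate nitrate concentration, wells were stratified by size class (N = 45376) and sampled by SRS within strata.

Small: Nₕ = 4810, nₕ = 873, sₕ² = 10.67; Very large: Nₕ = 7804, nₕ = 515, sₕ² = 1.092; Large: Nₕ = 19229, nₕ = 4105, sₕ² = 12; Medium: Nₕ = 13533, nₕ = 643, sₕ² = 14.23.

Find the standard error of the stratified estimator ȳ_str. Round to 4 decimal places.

0.0496

Var(ȳ_str) = Σₕ Wₕ²(1 − fₕ)sₕ²/nₕ with Wₕ = Nₕ/N, N = 45376.
Small: Wₕ = 0.10600317; term = 0.10600317²·(1 − 0.18149688)·10.67/873 = 1.1241085 × 10^-4.
Very large: Wₕ = 0.17198519; term = 0.17198519²·(1 − 0.06599180)·1.092/515 = 5.8579843 × 10^-5.
Large: Wₕ = 0.42377028; term = 0.42377028²·(1 − 0.21347964)·12/4105 = 4.1289444 × 10^-4.
Medium: Wₕ = 0.29824136; term = 0.29824136²·(1 − 0.04751349)·14.23/643 = 0.0018749449.
Sum = 0.00245883.
SE = √(0.00245883) = 0.0496.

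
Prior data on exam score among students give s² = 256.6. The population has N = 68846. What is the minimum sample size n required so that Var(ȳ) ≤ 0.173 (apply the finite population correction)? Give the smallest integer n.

1452

Without fpc, n₀ = s²/D = 256.6/0.173 = 1483.2370.
With fpc, (1 − n/N)·s²/n ≤ D requires n ≥ n₀/(1 + n₀/N) = 1483.2370/(1 + 1483.2370/68846) = 1451.9557.
Rounding up, n = 1452.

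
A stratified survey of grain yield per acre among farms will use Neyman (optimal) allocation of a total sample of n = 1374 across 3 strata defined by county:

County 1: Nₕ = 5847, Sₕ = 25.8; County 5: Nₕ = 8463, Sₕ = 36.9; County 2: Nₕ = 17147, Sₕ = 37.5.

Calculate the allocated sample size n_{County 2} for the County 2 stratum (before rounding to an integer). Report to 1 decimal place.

798.7

Neyman allocation: nₕ = n·NₕSₕ / Σⱼ NⱼSⱼ.
Σ NⱼSⱼ = 5847·25.8 + 8463·36.9 + 17147·37.5 = 1.1061498 × 10^6.
n_{County 2} = 1374·17147·37.5 / (1.1061498 × 10^6) = 798.7.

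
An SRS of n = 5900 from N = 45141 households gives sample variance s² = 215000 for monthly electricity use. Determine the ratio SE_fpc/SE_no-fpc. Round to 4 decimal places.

0.9324

f = n/N = 5900/45141 = 0.13070158.
SE_no-fpc = √(s²/n) = 6.0366115; SE_fpc = √((1−f)s²/n) = 5.6283056.
Ratio = √(1−f) = 0.93236174.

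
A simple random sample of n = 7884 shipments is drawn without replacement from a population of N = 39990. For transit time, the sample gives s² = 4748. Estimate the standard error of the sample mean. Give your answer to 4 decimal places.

Under SRS without replacement, Var(ȳ) = (1 − f)·s²/n with f = n/N = 7884/39990 = 0.19714929.
Var(ȳ) = (1 − 0.19714929)·4748/7884 = 0.80285071·0.60223237 = 0.48350269.
SE(ȳ) = √(0.48350269) = 0.6953.

0.6953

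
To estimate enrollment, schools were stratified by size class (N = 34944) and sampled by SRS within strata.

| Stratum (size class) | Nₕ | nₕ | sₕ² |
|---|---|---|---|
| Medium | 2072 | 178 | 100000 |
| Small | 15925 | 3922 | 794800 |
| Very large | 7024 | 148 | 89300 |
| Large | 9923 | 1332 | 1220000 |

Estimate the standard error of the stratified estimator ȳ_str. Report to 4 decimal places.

Var(ȳ_str) = Σₕ Wₕ²(1 − fₕ)sₕ²/nₕ with Wₕ = Nₕ/N, N = 34944.
Medium: Wₕ = 0.05929487; term = 0.05929487²·(1 − 0.08590734)·100000/178 = 1.8055291.
Small: Wₕ = 0.45572917; term = 0.45572917²·(1 − 0.24627943)·794800/3922 = 31.723002.
Very large: Wₕ = 0.20100733; term = 0.20100733²·(1 − 0.02107062)·89300/148 = 23.865189.
Large: Wₕ = 0.28396864; term = 0.28396864²·(1 − 0.13423360)·1220000/1332 = 63.9436.
Sum = 121.33732.
SE = √(121.33732) = 11.0153.

11.0153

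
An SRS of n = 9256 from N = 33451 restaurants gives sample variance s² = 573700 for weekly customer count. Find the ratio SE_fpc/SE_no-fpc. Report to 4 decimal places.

0.8505

f = n/N = 9256/33451 = 0.27670324.
SE_no-fpc = √(s²/n) = 7.8728278; SE_fpc = √((1−f)s²/n) = 6.6955925.
Ratio = √(1−f) = 0.85046855.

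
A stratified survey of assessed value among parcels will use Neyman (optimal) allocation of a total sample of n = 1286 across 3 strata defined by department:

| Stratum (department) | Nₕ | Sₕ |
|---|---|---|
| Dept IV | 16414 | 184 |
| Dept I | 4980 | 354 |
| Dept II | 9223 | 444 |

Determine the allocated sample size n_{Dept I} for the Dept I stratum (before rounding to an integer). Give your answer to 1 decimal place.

Neyman allocation: nₕ = n·NₕSₕ / Σⱼ NⱼSⱼ.
Σ NⱼSⱼ = 16414·184 + 4980·354 + 9223·444 = 8.878108 × 10^6.
n_{Dept I} = 1286·4980·354 / (8.878108 × 10^6) = 255.4.

255.4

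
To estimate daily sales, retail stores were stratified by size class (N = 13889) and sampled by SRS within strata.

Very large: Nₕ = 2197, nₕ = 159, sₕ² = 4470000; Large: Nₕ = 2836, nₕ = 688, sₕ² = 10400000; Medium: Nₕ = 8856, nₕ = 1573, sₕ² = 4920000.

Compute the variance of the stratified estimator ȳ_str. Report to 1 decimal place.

Var(ȳ_str) = Σₕ Wₕ²(1 − fₕ)sₕ²/nₕ with Wₕ = Nₕ/N, N = 13889.
Very large: Wₕ = 0.15818273; term = 0.15818273²·(1 − 0.07237142)·4470000/159 = 652.5333.
Large: Wₕ = 0.20419037; term = 0.20419037²·(1 − 0.24259520)·10400000/688 = 477.35717.
Medium: Wₕ = 0.63762690; term = 0.63762690²·(1 − 0.17761969)·4920000/1573 = 1045.7848.
Sum = 2175.6753.

2175.7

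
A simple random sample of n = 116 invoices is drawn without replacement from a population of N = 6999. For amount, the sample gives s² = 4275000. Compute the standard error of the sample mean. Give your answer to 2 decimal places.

Under SRS without replacement, Var(ȳ) = (1 − f)·s²/n with f = n/N = 116/6999 = 0.01657380.
Var(ȳ) = (1 − 0.01657380)·4275000/116 = 0.98342620·36853.448 = 36242.647.
SE(ȳ) = √(36242.647) = 190.38.

190.38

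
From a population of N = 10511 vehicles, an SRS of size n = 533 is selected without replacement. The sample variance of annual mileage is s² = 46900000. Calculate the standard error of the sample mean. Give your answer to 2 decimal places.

Under SRS without replacement, Var(ȳ) = (1 − f)·s²/n with f = n/N = 533/10511 = 0.05070878.
Var(ȳ) = (1 − 0.05070878)·46900000/533 = 0.94929122·87992.495 = 83530.503.
SE(ȳ) = √(83530.503) = 289.02.

289.02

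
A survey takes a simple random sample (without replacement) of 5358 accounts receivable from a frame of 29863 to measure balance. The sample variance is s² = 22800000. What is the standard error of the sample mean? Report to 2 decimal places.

59.09

Under SRS without replacement, Var(ȳ) = (1 − f)·s²/n with f = n/N = 5358/29863 = 0.17941935.
Var(ȳ) = (1 − 0.17941935)·22800000/5358 = 0.82058065·4255.3191 = 3491.8326.
SE(ȳ) = √(3491.8326) = 59.09.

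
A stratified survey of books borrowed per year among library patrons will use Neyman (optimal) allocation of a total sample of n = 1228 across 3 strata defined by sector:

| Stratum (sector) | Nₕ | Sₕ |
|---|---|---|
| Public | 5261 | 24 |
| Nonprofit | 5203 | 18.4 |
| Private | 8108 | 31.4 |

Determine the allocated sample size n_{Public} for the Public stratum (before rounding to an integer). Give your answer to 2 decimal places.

325.34

Neyman allocation: nₕ = n·NₕSₕ / Σⱼ NⱼSⱼ.
Σ NⱼSⱼ = 5261·24 + 5203·18.4 + 8108·31.4 = 476590.4.
n_{Public} = 1228·5261·24 / 476590.4 = 325.34.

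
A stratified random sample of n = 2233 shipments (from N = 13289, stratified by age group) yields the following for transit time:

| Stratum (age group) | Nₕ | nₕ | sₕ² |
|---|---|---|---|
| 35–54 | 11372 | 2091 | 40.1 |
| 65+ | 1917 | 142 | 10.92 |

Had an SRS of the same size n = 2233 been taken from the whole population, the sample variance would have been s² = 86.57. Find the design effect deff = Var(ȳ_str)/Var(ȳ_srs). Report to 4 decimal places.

0.4013

Var(ȳ_str) = Σ Wₕ²(1−fₕ)sₕ²/nₕ with Wₕ = Nₕ/13289:
  35–54: (11372/13289)²·(1−2091/11372)·40.1/2091 = 0.011461392
  65+: (1917/13289)²·(1−142/1917)·10.92/142 = 0.0014817337
  → Var(ȳ_str) = 0.012943126.
Var(ȳ_srs) = (1 − 2233/13289)·86.57/2233 = 0.032254062.
deff = 0.012943126 / 0.032254062 = 0.4013.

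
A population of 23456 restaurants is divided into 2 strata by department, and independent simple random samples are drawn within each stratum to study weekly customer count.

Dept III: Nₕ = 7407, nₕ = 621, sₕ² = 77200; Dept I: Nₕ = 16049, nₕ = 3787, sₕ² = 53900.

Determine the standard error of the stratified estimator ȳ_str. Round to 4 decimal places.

4.0556

Var(ȳ_str) = Σₕ Wₕ²(1 − fₕ)sₕ²/nₕ with Wₕ = Nₕ/N, N = 23456.
Dept III: Wₕ = 0.31578274; term = 0.31578274²·(1 − 0.08383961)·77200/621 = 11.357271.
Dept I: Wₕ = 0.68421726; term = 0.68421726²·(1 − 0.23596486)·53900/3787 = 5.0909032.
Sum = 16.448174.
SE = √(16.448174) = 4.0556.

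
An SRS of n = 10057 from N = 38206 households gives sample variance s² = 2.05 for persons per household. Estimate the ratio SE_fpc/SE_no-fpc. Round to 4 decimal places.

0.8584

f = n/N = 10057/38206 = 0.26323091.
SE_no-fpc = √(s²/n) = 0.014277189; SE_fpc = √((1−f)s²/n) = 0.012254861.
Ratio = √(1−f) = 0.85835255.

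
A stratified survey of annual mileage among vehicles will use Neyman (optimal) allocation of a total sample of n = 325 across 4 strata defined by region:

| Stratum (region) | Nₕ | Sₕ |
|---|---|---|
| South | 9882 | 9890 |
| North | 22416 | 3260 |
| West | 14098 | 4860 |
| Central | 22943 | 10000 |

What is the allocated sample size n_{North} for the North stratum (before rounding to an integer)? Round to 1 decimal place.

50.7

Neyman allocation: nₕ = n·NₕSₕ / Σⱼ NⱼSⱼ.
Σ NⱼSⱼ = 9882·9890 + 22416·3260 + 14098·4860 + 22943·10000 = 4.6875542 × 10^8.
n_{North} = 325·22416·3260 / (4.6875542 × 10^8) = 50.7.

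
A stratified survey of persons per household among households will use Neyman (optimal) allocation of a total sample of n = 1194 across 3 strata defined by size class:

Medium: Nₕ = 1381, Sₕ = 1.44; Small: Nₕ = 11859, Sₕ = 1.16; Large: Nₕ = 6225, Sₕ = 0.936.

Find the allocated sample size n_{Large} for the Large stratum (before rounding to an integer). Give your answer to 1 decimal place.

322.5

Neyman allocation: nₕ = n·NₕSₕ / Σⱼ NⱼSⱼ.
Σ NⱼSⱼ = 1381·1.44 + 11859·1.16 + 6225·0.936 = 21571.68.
n_{Large} = 1194·6225·0.936 / 21571.68 = 322.5.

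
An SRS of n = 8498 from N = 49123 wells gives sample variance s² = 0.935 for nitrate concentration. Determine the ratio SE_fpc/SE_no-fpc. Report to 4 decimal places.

0.9094

f = n/N = 8498/49123 = 0.17299432.
SE_no-fpc = √(s²/n) = 0.010489323; SE_fpc = √((1−f)s²/n) = 0.0095389745.
Ratio = √(1−f) = 0.90939853.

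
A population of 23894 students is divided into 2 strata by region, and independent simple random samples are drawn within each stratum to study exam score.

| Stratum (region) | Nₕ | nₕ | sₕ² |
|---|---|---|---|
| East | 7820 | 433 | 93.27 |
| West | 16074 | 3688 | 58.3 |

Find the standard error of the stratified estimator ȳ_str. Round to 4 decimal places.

0.1652

Var(ȳ_str) = Σₕ Wₕ²(1 − fₕ)sₕ²/nₕ with Wₕ = Nₕ/N, N = 23894.
East: Wₕ = 0.32727881; term = 0.32727881²·(1 − 0.05537084)·93.27/433 = 0.021794716.
West: Wₕ = 0.67272119; term = 0.67272119²·(1 − 0.22943885)·58.3/3688 = 0.0055125807.
Sum = 0.027307297.
SE = √(0.027307297) = 0.1652.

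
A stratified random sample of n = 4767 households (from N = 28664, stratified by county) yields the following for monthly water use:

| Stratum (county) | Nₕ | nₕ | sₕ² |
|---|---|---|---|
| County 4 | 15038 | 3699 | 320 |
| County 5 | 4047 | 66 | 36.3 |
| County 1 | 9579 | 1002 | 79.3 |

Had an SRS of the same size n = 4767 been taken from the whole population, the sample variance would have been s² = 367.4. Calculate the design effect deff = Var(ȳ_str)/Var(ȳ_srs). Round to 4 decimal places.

Var(ȳ_str) = Σ Wₕ²(1−fₕ)sₕ²/nₕ with Wₕ = Nₕ/28664:
  County 4: (15038/28664)²·(1−3699/15038)·320/3699 = 0.017953821
  County 5: (4047/28664)²·(1−66/4047)·36.3/66 = 0.010784859
  County 1: (9579/28664)²·(1−1002/9579)·79.3/1002 = 0.0079138435
  → Var(ȳ_str) = 0.036652524.
Var(ȳ_srs) = (1 − 4767/28664)·367.4/4767 = 0.064254062.
deff = 0.036652524 / 0.064254062 = 0.5704.

0.5704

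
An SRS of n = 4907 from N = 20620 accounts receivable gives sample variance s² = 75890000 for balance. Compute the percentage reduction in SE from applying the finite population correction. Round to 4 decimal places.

12.7058

f = n/N = 4907/20620 = 0.23797284.
SE_no-fpc = √(s²/n) = 124.36101; SE_fpc = √((1−f)s²/n) = 108.55991.
Ratio = √(1−f) = 0.87294167. Reduction = 100·(1 − 0.87294167) = 12.7058%.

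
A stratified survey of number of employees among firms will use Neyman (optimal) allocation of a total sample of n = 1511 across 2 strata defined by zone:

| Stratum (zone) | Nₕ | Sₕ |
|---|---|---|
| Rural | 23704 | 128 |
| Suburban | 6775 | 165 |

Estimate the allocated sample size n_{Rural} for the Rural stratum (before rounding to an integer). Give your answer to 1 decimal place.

1104.2

Neyman allocation: nₕ = n·NₕSₕ / Σⱼ NⱼSⱼ.
Σ NⱼSⱼ = 23704·128 + 6775·165 = 4.151987 × 10^6.
n_{Rural} = 1511·23704·128 / (4.151987 × 10^6) = 1104.2.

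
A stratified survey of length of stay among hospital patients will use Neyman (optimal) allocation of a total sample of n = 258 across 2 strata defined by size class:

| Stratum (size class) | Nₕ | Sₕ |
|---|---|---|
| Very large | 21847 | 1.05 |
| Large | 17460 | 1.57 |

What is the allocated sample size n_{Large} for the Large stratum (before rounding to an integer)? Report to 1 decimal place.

Neyman allocation: nₕ = n·NₕSₕ / Σⱼ NⱼSⱼ.
Σ NⱼSⱼ = 21847·1.05 + 17460·1.57 = 50351.55.
n_{Large} = 258·17460·1.57 / 50351.55 = 140.5.

140.5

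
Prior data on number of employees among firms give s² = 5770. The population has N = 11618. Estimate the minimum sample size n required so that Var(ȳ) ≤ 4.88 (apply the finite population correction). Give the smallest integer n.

Without fpc, n₀ = s²/D = 5770/4.88 = 1182.3770.
With fpc, (1 − n/N)·s²/n ≤ D requires n ≥ n₀/(1 + n₀/N) = 1182.3770/(1 + 1182.3770/11618) = 1073.1603.
Rounding up, n = 1074.

1074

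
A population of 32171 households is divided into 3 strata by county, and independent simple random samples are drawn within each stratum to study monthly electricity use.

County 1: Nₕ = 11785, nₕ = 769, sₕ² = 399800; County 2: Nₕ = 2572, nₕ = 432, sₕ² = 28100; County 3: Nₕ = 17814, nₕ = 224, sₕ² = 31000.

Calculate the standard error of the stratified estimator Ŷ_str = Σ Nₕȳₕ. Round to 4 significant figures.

333500

Var(Ŷ_str) = Σₕ Nₕ²(1 − fₕ)sₕ²/nₕ.
County 1: 11785²·(1 − 769/11785)·399800/769 = 6.7494745 × 10^10.
County 2: 2572²·(1 − 432/2572)·28100/432 = 3.5802002 × 10^8.
County 3: 17814²·(1 − 224/17814)·31000/224 = 4.3365161 × 10^10.
Sum = 1.1121793 × 10^11.
SE = √(1.1121793 × 10^11) = 333500.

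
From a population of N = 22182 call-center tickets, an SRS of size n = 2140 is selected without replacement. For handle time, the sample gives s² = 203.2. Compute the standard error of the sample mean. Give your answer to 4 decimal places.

0.2929

Under SRS without replacement, Var(ȳ) = (1 − f)·s²/n with f = n/N = 2140/22182 = 0.09647462.
Var(ȳ) = (1 − 0.09647462)·203.2/2140 = 0.90352538·0.094953271 = 0.08579269.
SE(ȳ) = √(0.08579269) = 0.2929.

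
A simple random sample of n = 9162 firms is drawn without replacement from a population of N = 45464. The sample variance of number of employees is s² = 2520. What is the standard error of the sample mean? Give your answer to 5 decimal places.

0.46864

Under SRS without replacement, Var(ȳ) = (1 − f)·s²/n with f = n/N = 9162/45464 = 0.20152208.
Var(ȳ) = (1 − 0.20152208)·2520/9162 = 0.79847792·0.27504912 = 0.21962065.
SE(ȳ) = √(0.21962065) = 0.46864.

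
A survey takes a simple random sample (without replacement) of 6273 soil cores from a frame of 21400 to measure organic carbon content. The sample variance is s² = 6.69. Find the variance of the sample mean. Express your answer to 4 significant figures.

Under SRS without replacement, Var(ȳ) = (1 − f)·s²/n with f = n/N = 6273/21400 = 0.29313084.
Var(ȳ) = (1 − 0.29313084)·6.69/6273 = 0.70686916·0.0010664754 = 7.5385855 × 10^-4.

7.539 × 10^-4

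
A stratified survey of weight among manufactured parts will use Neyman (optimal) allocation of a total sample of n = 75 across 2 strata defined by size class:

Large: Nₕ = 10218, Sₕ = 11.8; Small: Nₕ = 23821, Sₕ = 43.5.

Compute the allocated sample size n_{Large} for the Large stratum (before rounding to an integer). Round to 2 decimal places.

Neyman allocation: nₕ = n·NₕSₕ / Σⱼ NⱼSⱼ.
Σ NⱼSⱼ = 10218·11.8 + 23821·43.5 = 1.1567859 × 10^6.
n_{Large} = 75·10218·11.8 / (1.1567859 × 10^6) = 7.82.

7.82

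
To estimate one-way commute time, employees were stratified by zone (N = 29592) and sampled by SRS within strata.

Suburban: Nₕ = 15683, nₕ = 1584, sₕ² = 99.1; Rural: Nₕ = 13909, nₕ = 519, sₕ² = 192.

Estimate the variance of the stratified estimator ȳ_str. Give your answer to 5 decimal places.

0.09448

Var(ȳ_str) = Σₕ Wₕ²(1 − fₕ)sₕ²/nₕ with Wₕ = Nₕ/N, N = 29592.
Suburban: Wₕ = 0.52997432; term = 0.52997432²·(1 − 0.10100108)·99.1/1584 = 0.015797461.
Rural: Wₕ = 0.47002568; term = 0.47002568²·(1 − 0.03731397)·192/519 = 0.078679523.
Sum = 0.094476984.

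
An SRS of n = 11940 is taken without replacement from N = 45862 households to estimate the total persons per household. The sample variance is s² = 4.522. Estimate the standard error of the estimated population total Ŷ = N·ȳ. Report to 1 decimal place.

Var(Ŷ) = N²·Var(ȳ) = N²·(1 − n/N)·s²/n.
f = 11940/45862 = 0.26034626; Var(ȳ) = 0.73965374·4.522/11940 = 2.8012682 × 10^-4.
Var(Ŷ) = 45862² · (2.8012682 × 10^-4) = 589197.2.
SE(Ŷ) = √(589197.2) = 767.6.

767.6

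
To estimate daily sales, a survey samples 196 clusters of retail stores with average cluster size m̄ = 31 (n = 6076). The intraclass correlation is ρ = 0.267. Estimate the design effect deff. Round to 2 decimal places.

9.01

deff = 1 + (31 − 1)·0.267 = 1 + 8.01 = 9.01.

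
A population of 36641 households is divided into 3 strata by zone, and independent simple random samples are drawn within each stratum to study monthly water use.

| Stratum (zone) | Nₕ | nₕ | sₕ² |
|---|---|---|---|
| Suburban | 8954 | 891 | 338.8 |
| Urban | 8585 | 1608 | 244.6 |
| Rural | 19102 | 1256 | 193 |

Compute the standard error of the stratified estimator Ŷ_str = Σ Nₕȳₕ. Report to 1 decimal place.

Var(Ŷ_str) = Σₕ Nₕ²(1 − fₕ)sₕ²/nₕ.
Suburban: 8954²·(1 − 891/8954)·338.8/891 = 2.7452345 × 10^7.
Urban: 8585²·(1 − 1608/8585)·244.6/1608 = 9.1112808 × 10^6.
Rural: 19102²·(1 − 1256/19102)·193/1256 = 5.2382642 × 10^7.
Sum = 8.8946268 × 10^7.
SE = √(8.8946268 × 10^7) = 9431.1.

9431.1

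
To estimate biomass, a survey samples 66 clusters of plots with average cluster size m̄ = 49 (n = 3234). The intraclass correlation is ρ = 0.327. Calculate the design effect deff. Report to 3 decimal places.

deff = 1 + (49 − 1)·0.327 = 1 + 15.696 = 16.696.

16.696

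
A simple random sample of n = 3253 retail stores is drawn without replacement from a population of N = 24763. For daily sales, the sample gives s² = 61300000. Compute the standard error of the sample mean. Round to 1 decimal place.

127.9

Under SRS without replacement, Var(ȳ) = (1 − f)·s²/n with f = n/N = 3253/24763 = 0.13136534.
Var(ȳ) = (1 − 0.13136534)·61300000/3253 = 0.86863466·18844.144 = 16368.676.
SE(ȳ) = √(16368.676) = 127.9.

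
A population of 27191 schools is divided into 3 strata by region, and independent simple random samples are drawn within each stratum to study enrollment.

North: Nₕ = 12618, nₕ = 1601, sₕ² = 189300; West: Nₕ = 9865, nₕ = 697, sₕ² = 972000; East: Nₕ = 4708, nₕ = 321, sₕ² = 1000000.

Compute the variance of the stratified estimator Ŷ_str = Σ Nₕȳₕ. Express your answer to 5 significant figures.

2.0691 × 10^11

Var(Ŷ_str) = Σₕ Nₕ²(1 − fₕ)sₕ²/nₕ.
North: 12618²·(1 − 1601/12618)·189300/1601 = 1.6436644 × 10^10.
West: 9865²·(1 − 697/9865)·972000/697 = 1.2612616 × 10^11.
East: 4708²·(1 − 321/4708)·1000000/321 = 6.4342667 × 10^10.
Sum = 2.0690547 × 10^11.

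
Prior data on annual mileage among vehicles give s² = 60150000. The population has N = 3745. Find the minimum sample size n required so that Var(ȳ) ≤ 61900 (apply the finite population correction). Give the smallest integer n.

772

Without fpc, n₀ = s²/D = 60150000/61900 = 971.7286.
With fpc, (1 − n/N)·s²/n ≤ D requires n ≥ n₀/(1 + n₀/N) = 971.7286/(1 + 971.7286/3745) = 771.5355.
Rounding up, n = 772.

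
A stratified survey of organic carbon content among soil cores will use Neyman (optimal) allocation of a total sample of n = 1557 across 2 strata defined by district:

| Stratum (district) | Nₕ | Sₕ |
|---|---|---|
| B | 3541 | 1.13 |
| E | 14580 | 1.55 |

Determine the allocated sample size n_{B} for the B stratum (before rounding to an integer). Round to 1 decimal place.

Neyman allocation: nₕ = n·NₕSₕ / Σⱼ NⱼSⱼ.
Σ NⱼSⱼ = 3541·1.13 + 14580·1.55 = 26600.33.
n_{B} = 1557·3541·1.13 / 26600.33 = 234.2.

234.2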